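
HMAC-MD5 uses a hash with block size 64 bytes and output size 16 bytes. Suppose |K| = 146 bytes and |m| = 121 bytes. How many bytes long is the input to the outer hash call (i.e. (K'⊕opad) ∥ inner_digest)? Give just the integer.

80

Key is 146 > 64 bytes, so it is hashed to 16 bytes then zero-padded to 64: |K'| = 64.
Outer input = (K'⊕opad) ∥ H(inner) → 64 + 16 = 80 bytes.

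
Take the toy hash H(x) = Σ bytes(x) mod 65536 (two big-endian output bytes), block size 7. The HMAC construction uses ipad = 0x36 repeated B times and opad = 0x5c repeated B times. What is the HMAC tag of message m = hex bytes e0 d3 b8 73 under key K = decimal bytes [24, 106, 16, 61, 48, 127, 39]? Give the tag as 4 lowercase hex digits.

Key decimal bytes [24, 106, 16, 61, 48, 127, 39] = 18 6a 10 3d 30 7f 27 is exactly B = 7 bytes: K' = 18 6a 10 3d 30 7f 27.
K' ⊕ ipad = 2e 5c 26 0b 06 49 11.  K' ⊕ opad = 44 36 4c 61 6c 23 7b.
Inner input = (K'⊕ipad) ∥ m = 2e 5c 26 0b 06 49 11 ∥ e0 d3 b8 73.
Inner hash: sum = 46+92+38+11+6+73+17+224+211+184+115 = 1017 → 03 f9.
Outer input = (K'⊕opad) ∥ inner = 44 36 4c 61 6c 23 7b ∥ 03 f9.
Outer hash (tag): sum = 68+54+76+97+108+35+123+3+249 = 813 → 03 2d.

032d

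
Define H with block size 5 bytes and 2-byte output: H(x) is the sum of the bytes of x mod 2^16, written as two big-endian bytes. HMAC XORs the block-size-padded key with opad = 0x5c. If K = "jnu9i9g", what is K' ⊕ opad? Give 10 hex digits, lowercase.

5ed35c5c5c

Key "jnu9i9g" = 6a 6e 75 39 69 39 67 is 7 bytes > B = 5, so hash it first: H(key) = 02 8f, then zero-pad to 5 bytes: K' = 02 8f 00 00 00.
XOR each byte with 0x5c: 02⊕5c=5e, 8f⊕5c=d3, 00⊕5c=5c, 00⊕5c=5c, 00⊕5c=5c.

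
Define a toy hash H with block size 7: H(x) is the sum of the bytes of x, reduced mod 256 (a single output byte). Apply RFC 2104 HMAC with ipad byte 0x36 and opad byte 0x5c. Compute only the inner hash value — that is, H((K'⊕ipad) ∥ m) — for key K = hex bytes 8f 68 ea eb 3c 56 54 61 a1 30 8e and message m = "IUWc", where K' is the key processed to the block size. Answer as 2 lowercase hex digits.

Key hex bytes 8f 68 ea eb 3c 56 54 61 a1 30 8e is 11 bytes > B = 7, so hash it first: H(key) = 72, then zero-pad to 7 bytes: K' = 72 00 00 00 00 00 00.
K' ⊕ ipad = 44 36 36 36 36 36 36.
Inner input = 44 36 36 36 36 36 36 ∥ 49 55 57 63.
Inner hash: sum = 68+54+54+54+54+54+54+73+85+87+99 = 736; mod 256 = 224 → e0.

e0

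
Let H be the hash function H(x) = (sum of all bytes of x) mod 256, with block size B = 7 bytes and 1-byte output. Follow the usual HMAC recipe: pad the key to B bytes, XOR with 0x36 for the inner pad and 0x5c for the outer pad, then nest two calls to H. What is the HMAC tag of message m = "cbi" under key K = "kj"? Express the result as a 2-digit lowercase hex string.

2e

Key "kj" = 6b 6a is 2 bytes ≤ B = 7; zero-pad to 7 bytes: K' = 6b 6a 00 00 00 00 00.
K' ⊕ ipad = 5d 5c 36 36 36 36 36.  K' ⊕ opad = 37 36 5c 5c 5c 5c 5c.
Inner input = (K'⊕ipad) ∥ m = 5d 5c 36 36 36 36 36 ∥ 63 62 69.
Inner hash: sum = 93+92+54+54+54+54+54+99+98+105 = 757; mod 256 = 245 → f5.
Outer input = (K'⊕opad) ∥ inner = 37 36 5c 5c 5c 5c 5c ∥ f5.
Outer hash (tag): sum = 55+54+92+92+92+92+92+245 = 814; mod 256 = 46 → 2e.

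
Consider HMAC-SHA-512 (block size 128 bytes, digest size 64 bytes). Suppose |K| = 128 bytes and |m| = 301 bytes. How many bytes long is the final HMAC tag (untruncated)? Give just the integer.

64

The tag is one SHA-512 digest: 64 bytes.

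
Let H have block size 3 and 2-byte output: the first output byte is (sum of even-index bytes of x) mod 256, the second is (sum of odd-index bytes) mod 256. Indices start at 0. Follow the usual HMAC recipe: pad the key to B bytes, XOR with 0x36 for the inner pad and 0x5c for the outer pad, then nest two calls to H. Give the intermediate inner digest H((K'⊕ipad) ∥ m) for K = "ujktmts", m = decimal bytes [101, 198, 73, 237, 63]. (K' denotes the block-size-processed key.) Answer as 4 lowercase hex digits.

Key "ujktmts" = 75 6a 6b 74 6d 74 73 is 7 bytes > B = 3, so hash it first: H(key) = c0 52, then zero-pad to 3 bytes: K' = c0 52 00.
K' ⊕ ipad = f6 64 36.
Inner input = f6 64 36 ∥ 65 c6 49 ed 3f.
Inner hash: even-index sum = 735 mod 256 = 223; odd-index sum = 337 mod 256 = 81 → df 51.

df51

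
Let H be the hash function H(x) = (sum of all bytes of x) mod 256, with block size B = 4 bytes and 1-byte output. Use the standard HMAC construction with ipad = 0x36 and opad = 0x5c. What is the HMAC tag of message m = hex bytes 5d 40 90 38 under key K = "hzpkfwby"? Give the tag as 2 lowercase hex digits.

87

Key "hzpkfwby" = 68 7a 70 6b 66 77 62 79 is 8 bytes > B = 4, so hash it first: H(key) = 75, then zero-pad to 4 bytes: K' = 75 00 00 00.
K' ⊕ ipad = 43 36 36 36.  K' ⊕ opad = 29 5c 5c 5c.
Inner input = (K'⊕ipad) ∥ m = 43 36 36 36 ∥ 5d 40 90 38.
Inner hash: sum = 67+54+54+54+93+64+144+56 = 586; mod 256 = 74 → 4a.
Outer input = (K'⊕opad) ∥ inner = 29 5c 5c 5c ∥ 4a.
Outer hash (tag): sum = 41+92+92+92+74 = 391; mod 256 = 135 → 87.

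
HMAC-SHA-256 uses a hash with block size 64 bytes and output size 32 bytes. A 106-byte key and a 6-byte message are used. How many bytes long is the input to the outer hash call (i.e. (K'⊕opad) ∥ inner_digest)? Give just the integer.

96

Key is 106 > 64 bytes, so it is hashed to 32 bytes then zero-padded to 64: |K'| = 64.
Outer input = (K'⊕opad) ∥ H(inner) → 64 + 32 = 96 bytes.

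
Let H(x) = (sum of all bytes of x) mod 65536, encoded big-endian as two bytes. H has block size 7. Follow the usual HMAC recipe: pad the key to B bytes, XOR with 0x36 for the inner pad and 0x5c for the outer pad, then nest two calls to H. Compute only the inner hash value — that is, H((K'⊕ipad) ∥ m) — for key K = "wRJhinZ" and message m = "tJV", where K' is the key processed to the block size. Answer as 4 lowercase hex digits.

Key "wRJhinZ" = 77 52 4a 68 69 6e 5a is exactly B = 7 bytes: K' = 77 52 4a 68 69 6e 5a.
K' ⊕ ipad = 41 64 7c 5e 5f 58 6c.
Inner input = 41 64 7c 5e 5f 58 6c ∥ 74 4a 56.
Inner hash: sum = 65+100+124+94+95+88+108+116+74+86 = 950 → 03 b6.

03b6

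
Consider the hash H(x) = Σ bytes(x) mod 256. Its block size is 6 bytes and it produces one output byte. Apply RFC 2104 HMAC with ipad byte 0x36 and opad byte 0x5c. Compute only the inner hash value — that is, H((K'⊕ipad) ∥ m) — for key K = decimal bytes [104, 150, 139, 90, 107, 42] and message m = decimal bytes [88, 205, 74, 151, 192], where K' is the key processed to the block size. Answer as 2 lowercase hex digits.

66

Key decimal bytes [104, 150, 139, 90, 107, 42] = 68 96 8b 5a 6b 2a is exactly B = 6 bytes: K' = 68 96 8b 5a 6b 2a.
K' ⊕ ipad = 5e a0 bd 6c 5d 1c.
Inner input = 5e a0 bd 6c 5d 1c ∥ 58 cd 4a 97 c0.
Inner hash: sum = 94+160+189+108+93+28+88+205+74+151+192 = 1382; mod 256 = 102 → 66.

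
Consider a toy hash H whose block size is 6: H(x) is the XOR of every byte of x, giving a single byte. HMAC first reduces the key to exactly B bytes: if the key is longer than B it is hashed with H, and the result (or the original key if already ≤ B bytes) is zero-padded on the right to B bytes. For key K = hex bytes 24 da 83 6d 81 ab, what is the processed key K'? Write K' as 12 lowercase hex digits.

Key hex bytes 24 da 83 6d 81 ab is exactly B = 6 bytes: K' = 24 da 83 6d 81 ab.

24da836d81ab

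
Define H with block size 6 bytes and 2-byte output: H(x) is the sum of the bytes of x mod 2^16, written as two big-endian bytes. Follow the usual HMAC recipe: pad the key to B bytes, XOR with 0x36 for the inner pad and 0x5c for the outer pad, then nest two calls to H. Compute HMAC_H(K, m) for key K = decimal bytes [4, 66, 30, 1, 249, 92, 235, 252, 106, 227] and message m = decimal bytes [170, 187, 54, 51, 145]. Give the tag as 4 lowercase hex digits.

Key decimal bytes [4, 66, 30, 1, 249, 92, 235, 252, 106, 227] = 04 42 1e 01 f9 5c eb fc 6a e3 is 10 bytes > B = 6, so hash it first: H(key) = 04 ee, then zero-pad to 6 bytes: K' = 04 ee 00 00 00 00.
K' ⊕ ipad = 32 d8 36 36 36 36.  K' ⊕ opad = 58 b2 5c 5c 5c 5c.
Inner input = (K'⊕ipad) ∥ m = 32 d8 36 36 36 36 ∥ aa bb 36 33 91.
Inner hash: sum = 50+216+54+54+54+54+170+187+54+51+145 = 1089 → 04 41.
Outer input = (K'⊕opad) ∥ inner = 58 b2 5c 5c 5c 5c ∥ 04 41.
Outer hash (tag): sum = 88+178+92+92+92+92+4+65 = 703 → 02 bf.

02bf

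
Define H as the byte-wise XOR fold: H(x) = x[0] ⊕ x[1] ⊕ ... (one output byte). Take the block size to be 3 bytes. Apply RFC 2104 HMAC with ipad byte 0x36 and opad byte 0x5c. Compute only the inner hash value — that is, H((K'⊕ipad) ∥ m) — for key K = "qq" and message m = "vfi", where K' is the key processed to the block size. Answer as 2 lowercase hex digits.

Key "qq" = 71 71 is 2 bytes ≤ B = 3; zero-pad to 3 bytes: K' = 71 71 00.
K' ⊕ ipad = 47 47 36.
Inner input = 47 47 36 ∥ 76 66 69.
Inner hash: XOR 47⊕47⊕36⊕76⊕66⊕69 = 4f.

4f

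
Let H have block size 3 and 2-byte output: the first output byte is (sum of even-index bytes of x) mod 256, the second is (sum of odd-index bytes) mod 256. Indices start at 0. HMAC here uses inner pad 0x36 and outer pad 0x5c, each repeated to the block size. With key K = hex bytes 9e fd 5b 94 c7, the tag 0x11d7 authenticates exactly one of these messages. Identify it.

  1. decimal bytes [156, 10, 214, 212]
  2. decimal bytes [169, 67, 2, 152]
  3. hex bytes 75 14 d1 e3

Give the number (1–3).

1

Key hex bytes 9e fd 5b 94 c7 is 5 bytes > B = 3, so hash it first: H(key) = c0 91, then zero-pad to 3 bytes: K' = c0 91 00.
K' ⊕ ipad = f6 a7 36; K' ⊕ opad = 9c cd 5c.
m1: inner = H(f6 a7 36 9c 0a d6 d4) = 0a 19; tag = H(9c cd 5c 0a 19) = 11d7 ← matches
m2: inner = H(f6 a7 36 a9 43 02 98) = 07 52; tag = H(9c cd 5c 07 52) = 4ad4
m3: inner = H(f6 a7 36 75 14 d1 e3) = 23 ed; tag = H(9c cd 5c 23 ed) = e5f0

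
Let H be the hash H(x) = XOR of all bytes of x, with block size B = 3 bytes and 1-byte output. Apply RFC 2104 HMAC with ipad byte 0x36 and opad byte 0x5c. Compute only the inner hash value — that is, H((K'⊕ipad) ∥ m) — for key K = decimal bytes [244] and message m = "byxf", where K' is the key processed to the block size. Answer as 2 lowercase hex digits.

c7

Key decimal bytes [244] = f4 is 1 byte ≤ B = 3; zero-pad to 3 bytes: K' = f4 00 00.
K' ⊕ ipad = c2 36 36.
Inner input = c2 36 36 ∥ 62 79 78 66.
Inner hash: XOR c2⊕36⊕36⊕62⊕79⊕78⊕66 = c7.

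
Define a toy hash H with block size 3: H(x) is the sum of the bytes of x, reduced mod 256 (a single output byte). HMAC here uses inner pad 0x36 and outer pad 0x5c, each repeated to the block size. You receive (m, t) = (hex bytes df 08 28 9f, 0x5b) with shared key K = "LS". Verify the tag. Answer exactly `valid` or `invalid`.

invalid

Key "LS" = 4c 53 is 2 bytes ≤ B = 3; zero-pad to 3 bytes: K' = 4c 53 00.
K' ⊕ ipad = 7a 65 36; K' ⊕ opad = 10 0f 5c.
Inner hash: sum = 122+101+54+223+8+40+159 = 707; mod 256 = 195 → c3.
Outer hash (recomputed tag): sum = 16+15+92+195 = 318; mod 256 = 62 → 3e.
Recomputed tag = 3e; claimed = 5b → mismatch.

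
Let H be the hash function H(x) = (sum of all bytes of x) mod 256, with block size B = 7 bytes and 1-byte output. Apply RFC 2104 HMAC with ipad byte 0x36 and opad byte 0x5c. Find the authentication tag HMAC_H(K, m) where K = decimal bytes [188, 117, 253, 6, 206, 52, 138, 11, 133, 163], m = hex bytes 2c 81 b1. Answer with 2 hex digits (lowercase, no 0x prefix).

Key decimal bytes [188, 117, 253, 6, 206, 52, 138, 11, 133, 163] = bc 75 fd 06 ce 34 8a 0b 85 a3 is 10 bytes > B = 7, so hash it first: H(key) = f3, then zero-pad to 7 bytes: K' = f3 00 00 00 00 00 00.
K' ⊕ ipad = c5 36 36 36 36 36 36.  K' ⊕ opad = af 5c 5c 5c 5c 5c 5c.
Inner input = (K'⊕ipad) ∥ m = c5 36 36 36 36 36 36 ∥ 2c 81 b1.
Inner hash: sum = 197+54+54+54+54+54+54+44+129+177 = 871; mod 256 = 103 → 67.
Outer input = (K'⊕opad) ∥ inner = af 5c 5c 5c 5c 5c 5c ∥ 67.
Outer hash (tag): sum = 175+92+92+92+92+92+92+103 = 830; mod 256 = 62 → 3e.

3e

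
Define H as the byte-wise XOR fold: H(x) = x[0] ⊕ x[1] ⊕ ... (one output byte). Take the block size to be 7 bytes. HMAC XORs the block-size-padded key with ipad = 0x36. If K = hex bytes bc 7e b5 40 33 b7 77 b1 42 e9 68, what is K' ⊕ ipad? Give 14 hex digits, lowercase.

Key hex bytes bc 7e b5 40 33 b7 77 b1 42 e9 68 is 11 bytes > B = 7, so hash it first: H(key) = b6, then zero-pad to 7 bytes: K' = b6 00 00 00 00 00 00.
XOR each byte with 0x36: b6⊕36=80, 00⊕36=36, 00⊕36=36, 00⊕36=36, 00⊕36=36, 00⊕36=36, 00⊕36=36.

80363636363636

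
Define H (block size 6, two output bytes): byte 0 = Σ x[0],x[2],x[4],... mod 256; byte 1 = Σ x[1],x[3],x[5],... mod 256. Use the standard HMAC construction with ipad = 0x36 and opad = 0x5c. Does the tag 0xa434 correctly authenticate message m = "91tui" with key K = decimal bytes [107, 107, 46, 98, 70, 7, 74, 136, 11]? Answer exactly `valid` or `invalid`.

Key decimal bytes [107, 107, 46, 98, 70, 7, 74, 136, 11] = 6b 6b 2e 62 46 07 4a 88 0b is 9 bytes > B = 6, so hash it first: H(key) = 34 5c, then zero-pad to 6 bytes: K' = 34 5c 00 00 00 00.
K' ⊕ ipad = 02 6a 36 36 36 36; K' ⊕ opad = 68 00 5c 5c 5c 5c.
Inner hash: even-index sum = 388 mod 256 = 132; odd-index sum = 380 mod 256 = 124 → 84 7c.
Outer hash (recomputed tag): even-index sum = 420 mod 256 = 164; odd-index sum = 308 mod 256 = 52 → a4 34.
Recomputed tag = a434; claimed = a434 → match.

valid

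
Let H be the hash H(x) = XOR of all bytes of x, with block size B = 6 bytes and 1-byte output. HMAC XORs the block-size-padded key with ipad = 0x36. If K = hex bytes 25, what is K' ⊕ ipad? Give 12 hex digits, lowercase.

Key hex bytes 25 is 1 byte ≤ B = 6; zero-pad to 6 bytes: K' = 25 00 00 00 00 00.
XOR each byte with 0x36: 25⊕36=13, 00⊕36=36, 00⊕36=36, 00⊕36=36, 00⊕36=36, 00⊕36=36.

133636363636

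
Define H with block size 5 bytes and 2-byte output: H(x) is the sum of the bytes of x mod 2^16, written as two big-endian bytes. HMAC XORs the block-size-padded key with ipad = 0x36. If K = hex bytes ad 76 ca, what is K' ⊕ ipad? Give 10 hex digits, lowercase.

9b40fc3636

Key hex bytes ad 76 ca is 3 bytes ≤ B = 5; zero-pad to 5 bytes: K' = ad 76 ca 00 00.
XOR each byte with 0x36: ad⊕36=9b, 76⊕36=40, ca⊕36=fc, 00⊕36=36, 00⊕36=36.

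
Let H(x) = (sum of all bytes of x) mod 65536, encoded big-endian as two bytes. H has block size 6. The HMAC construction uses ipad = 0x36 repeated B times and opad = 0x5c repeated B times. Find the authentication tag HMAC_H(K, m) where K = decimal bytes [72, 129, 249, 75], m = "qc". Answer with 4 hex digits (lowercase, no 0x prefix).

Key decimal bytes [72, 129, 249, 75] = 48 81 f9 4b is 4 bytes ≤ B = 6; zero-pad to 6 bytes: K' = 48 81 f9 4b 00 00.
K' ⊕ ipad = 7e b7 cf 7d 36 36.  K' ⊕ opad = 14 dd a5 17 5c 5c.
Inner input = (K'⊕ipad) ∥ m = 7e b7 cf 7d 36 36 ∥ 71 63.
Inner hash: sum = 126+183+207+125+54+54+113+99 = 961 → 03 c1.
Outer input = (K'⊕opad) ∥ inner = 14 dd a5 17 5c 5c ∥ 03 c1.
Outer hash (tag): sum = 20+221+165+23+92+92+3+193 = 809 → 03 29.

0329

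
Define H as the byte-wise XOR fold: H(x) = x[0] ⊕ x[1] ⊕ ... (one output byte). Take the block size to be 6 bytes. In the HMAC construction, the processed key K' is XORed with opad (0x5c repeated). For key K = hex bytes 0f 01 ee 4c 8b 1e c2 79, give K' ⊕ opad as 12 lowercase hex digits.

Key hex bytes 0f 01 ee 4c 8b 1e c2 79 is 8 bytes > B = 6, so hash it first: H(key) = 82, then zero-pad to 6 bytes: K' = 82 00 00 00 00 00.
XOR each byte with 0x5c: 82⊕5c=de, 00⊕5c=5c, 00⊕5c=5c, 00⊕5c=5c, 00⊕5c=5c, 00⊕5c=5c.

de5c5c5c5c5c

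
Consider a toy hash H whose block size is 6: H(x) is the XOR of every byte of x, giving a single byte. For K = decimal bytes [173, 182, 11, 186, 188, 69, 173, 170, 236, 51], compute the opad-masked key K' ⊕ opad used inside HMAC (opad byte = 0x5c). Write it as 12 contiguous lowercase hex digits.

d75c5c5c5c5c

Key decimal bytes [173, 182, 11, 186, 188, 69, 173, 170, 236, 51] = ad b6 0b ba bc 45 ad aa ec 33 is 10 bytes > B = 6, so hash it first: H(key) = 8b, then zero-pad to 6 bytes: K' = 8b 00 00 00 00 00.
XOR each byte with 0x5c: 8b⊕5c=d7, 00⊕5c=5c, 00⊕5c=5c, 00⊕5c=5c, 00⊕5c=5c, 00⊕5c=5c.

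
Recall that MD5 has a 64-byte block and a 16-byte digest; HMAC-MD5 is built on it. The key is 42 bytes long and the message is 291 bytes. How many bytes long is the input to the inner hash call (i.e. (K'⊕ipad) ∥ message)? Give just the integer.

Key is 42 ≤ 64 bytes, zero-padded: |K'| = 64.
Inner input = (K'⊕ipad) ∥ m → 64 + 291 = 355 bytes.

355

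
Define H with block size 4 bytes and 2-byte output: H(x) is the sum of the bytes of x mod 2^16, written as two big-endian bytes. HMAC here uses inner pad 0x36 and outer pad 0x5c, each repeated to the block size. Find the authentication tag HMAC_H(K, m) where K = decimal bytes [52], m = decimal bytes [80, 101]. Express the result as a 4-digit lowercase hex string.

01d6

Key decimal bytes [52] = 34 is 1 byte ≤ B = 4; zero-pad to 4 bytes: K' = 34 00 00 00.
K' ⊕ ipad = 02 36 36 36.  K' ⊕ opad = 68 5c 5c 5c.
Inner input = (K'⊕ipad) ∥ m = 02 36 36 36 ∥ 50 65.
Inner hash: sum = 2+54+54+54+80+101 = 345 → 01 59.
Outer input = (K'⊕opad) ∥ inner = 68 5c 5c 5c ∥ 01 59.
Outer hash (tag): sum = 104+92+92+92+1+89 = 470 → 01 d6.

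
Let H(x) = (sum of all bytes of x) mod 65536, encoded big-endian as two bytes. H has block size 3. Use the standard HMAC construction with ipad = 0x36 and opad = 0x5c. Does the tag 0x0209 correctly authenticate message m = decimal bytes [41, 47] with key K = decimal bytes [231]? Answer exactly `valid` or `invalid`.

Key decimal bytes [231] = e7 is 1 byte ≤ B = 3; zero-pad to 3 bytes: K' = e7 00 00.
K' ⊕ ipad = d1 36 36; K' ⊕ opad = bb 5c 5c.
Inner hash: sum = 209+54+54+41+47 = 405 → 01 95.
Outer hash (recomputed tag): sum = 187+92+92+1+149 = 521 → 02 09.
Recomputed tag = 0209; claimed = 0209 → match.

valid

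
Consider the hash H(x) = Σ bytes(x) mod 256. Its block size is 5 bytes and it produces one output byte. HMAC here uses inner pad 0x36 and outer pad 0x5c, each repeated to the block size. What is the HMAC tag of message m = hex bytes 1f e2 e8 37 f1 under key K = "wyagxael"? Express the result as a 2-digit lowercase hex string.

eb

Key "wyagxael" = 77 79 61 67 78 61 65 6c is 8 bytes > B = 5, so hash it first: H(key) = 62, then zero-pad to 5 bytes: K' = 62 00 00 00 00.
K' ⊕ ipad = 54 36 36 36 36.  K' ⊕ opad = 3e 5c 5c 5c 5c.
Inner input = (K'⊕ipad) ∥ m = 54 36 36 36 36 ∥ 1f e2 e8 37 f1.
Inner hash: sum = 84+54+54+54+54+31+226+232+55+241 = 1085; mod 256 = 61 → 3d.
Outer input = (K'⊕opad) ∥ inner = 3e 5c 5c 5c 5c ∥ 3d.
Outer hash (tag): sum = 62+92+92+92+92+61 = 491; mod 256 = 235 → eb.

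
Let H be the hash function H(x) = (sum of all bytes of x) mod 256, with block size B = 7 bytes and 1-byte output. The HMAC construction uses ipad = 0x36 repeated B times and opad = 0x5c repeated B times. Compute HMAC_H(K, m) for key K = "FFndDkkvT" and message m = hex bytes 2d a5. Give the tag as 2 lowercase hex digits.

Key "FFndDkkvT" = 46 46 6e 64 44 6b 6b 76 54 is 9 bytes > B = 7, so hash it first: H(key) = 42, then zero-pad to 7 bytes: K' = 42 00 00 00 00 00 00.
K' ⊕ ipad = 74 36 36 36 36 36 36.  K' ⊕ opad = 1e 5c 5c 5c 5c 5c 5c.
Inner input = (K'⊕ipad) ∥ m = 74 36 36 36 36 36 36 ∥ 2d a5.
Inner hash: sum = 116+54+54+54+54+54+54+45+165 = 650; mod 256 = 138 → 8a.
Outer input = (K'⊕opad) ∥ inner = 1e 5c 5c 5c 5c 5c 5c ∥ 8a.
Outer hash (tag): sum = 30+92+92+92+92+92+92+138 = 720; mod 256 = 208 → d0.

d0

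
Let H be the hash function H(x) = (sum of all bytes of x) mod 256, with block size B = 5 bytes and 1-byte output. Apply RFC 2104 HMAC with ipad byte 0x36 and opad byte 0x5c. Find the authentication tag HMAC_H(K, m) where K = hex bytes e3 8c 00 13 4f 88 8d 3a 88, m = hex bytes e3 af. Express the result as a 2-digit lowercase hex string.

6c

Key hex bytes e3 8c 00 13 4f 88 8d 3a 88 is 9 bytes > B = 5, so hash it first: H(key) = a8, then zero-pad to 5 bytes: K' = a8 00 00 00 00.
K' ⊕ ipad = 9e 36 36 36 36.  K' ⊕ opad = f4 5c 5c 5c 5c.
Inner input = (K'⊕ipad) ∥ m = 9e 36 36 36 36 ∥ e3 af.
Inner hash: sum = 158+54+54+54+54+227+175 = 776; mod 256 = 8 → 08.
Outer input = (K'⊕opad) ∥ inner = f4 5c 5c 5c 5c ∥ 08.
Outer hash (tag): sum = 244+92+92+92+92+8 = 620; mod 256 = 108 → 6c.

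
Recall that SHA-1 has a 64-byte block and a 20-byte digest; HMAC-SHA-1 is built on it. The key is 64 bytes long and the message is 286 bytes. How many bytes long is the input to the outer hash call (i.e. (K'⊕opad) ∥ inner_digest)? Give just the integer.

84

Key is 64 ≤ 64 bytes, zero-padded: |K'| = 64.
Outer input = (K'⊕opad) ∥ H(inner) → 64 + 20 = 84 bytes.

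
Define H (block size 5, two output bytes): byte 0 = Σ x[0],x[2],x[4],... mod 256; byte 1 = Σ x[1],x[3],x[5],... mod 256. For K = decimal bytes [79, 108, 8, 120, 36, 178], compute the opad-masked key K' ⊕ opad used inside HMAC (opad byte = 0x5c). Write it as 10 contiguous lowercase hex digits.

Key decimal bytes [79, 108, 8, 120, 36, 178] = 4f 6c 08 78 24 b2 is 6 bytes > B = 5, so hash it first: H(key) = 7b 96, then zero-pad to 5 bytes: K' = 7b 96 00 00 00.
XOR each byte with 0x5c: 7b⊕5c=27, 96⊕5c=ca, 00⊕5c=5c, 00⊕5c=5c, 00⊕5c=5c.

27ca5c5c5c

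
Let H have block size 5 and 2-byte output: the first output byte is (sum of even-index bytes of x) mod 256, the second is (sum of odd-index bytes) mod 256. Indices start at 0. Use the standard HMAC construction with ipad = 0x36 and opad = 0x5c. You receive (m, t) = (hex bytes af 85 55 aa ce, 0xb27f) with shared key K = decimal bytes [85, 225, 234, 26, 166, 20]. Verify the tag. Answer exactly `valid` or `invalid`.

Key decimal bytes [85, 225, 234, 26, 166, 20] = 55 e1 ea 1a a6 14 is 6 bytes > B = 5, so hash it first: H(key) = e5 0f, then zero-pad to 5 bytes: K' = e5 0f 00 00 00.
K' ⊕ ipad = d3 39 36 36 36; K' ⊕ opad = b9 53 5c 5c 5c.
Inner hash: even-index sum = 622 mod 256 = 110; odd-index sum = 577 mod 256 = 65 → 6e 41.
Outer hash (recomputed tag): even-index sum = 434 mod 256 = 178; odd-index sum = 285 mod 256 = 29 → b2 1d.
Recomputed tag = b21d; claimed = b27f → mismatch.

invalid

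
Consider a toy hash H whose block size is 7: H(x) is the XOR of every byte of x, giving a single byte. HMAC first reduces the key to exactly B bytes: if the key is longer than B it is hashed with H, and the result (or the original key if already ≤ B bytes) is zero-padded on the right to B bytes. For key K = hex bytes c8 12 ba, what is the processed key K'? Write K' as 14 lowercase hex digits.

c812ba00000000

Key hex bytes c8 12 ba is 3 bytes ≤ B = 7; zero-pad to 7 bytes: K' = c8 12 ba 00 00 00 00.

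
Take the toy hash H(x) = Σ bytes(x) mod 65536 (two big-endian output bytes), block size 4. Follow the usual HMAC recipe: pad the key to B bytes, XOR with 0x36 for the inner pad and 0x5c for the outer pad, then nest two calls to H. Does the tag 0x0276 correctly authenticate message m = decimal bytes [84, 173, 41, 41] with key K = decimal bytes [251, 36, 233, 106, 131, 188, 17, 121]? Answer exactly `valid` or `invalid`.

valid

Key decimal bytes [251, 36, 233, 106, 131, 188, 17, 121] = fb 24 e9 6a 83 bc 11 79 is 8 bytes > B = 4, so hash it first: H(key) = 04 3b, then zero-pad to 4 bytes: K' = 04 3b 00 00.
K' ⊕ ipad = 32 0d 36 36; K' ⊕ opad = 58 67 5c 5c.
Inner hash: sum = 50+13+54+54+84+173+41+41 = 510 → 01 fe.
Outer hash (recomputed tag): sum = 88+103+92+92+1+254 = 630 → 02 76.
Recomputed tag = 0276; claimed = 0276 → match.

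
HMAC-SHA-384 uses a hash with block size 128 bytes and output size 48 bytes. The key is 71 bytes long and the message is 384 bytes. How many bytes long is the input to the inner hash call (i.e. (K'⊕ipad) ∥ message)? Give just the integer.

Key is 71 ≤ 128 bytes, zero-padded: |K'| = 128.
Inner input = (K'⊕ipad) ∥ m → 128 + 384 = 512 bytes.

512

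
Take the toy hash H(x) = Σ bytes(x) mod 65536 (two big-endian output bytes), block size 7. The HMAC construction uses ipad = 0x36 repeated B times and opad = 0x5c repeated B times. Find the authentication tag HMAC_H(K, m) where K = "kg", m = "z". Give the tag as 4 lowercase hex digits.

Key "kg" = 6b 67 is 2 bytes ≤ B = 7; zero-pad to 7 bytes: K' = 6b 67 00 00 00 00 00.
K' ⊕ ipad = 5d 51 36 36 36 36 36.  K' ⊕ opad = 37 3b 5c 5c 5c 5c 5c.
Inner input = (K'⊕ipad) ∥ m = 5d 51 36 36 36 36 36 ∥ 7a.
Inner hash: sum = 93+81+54+54+54+54+54+122 = 566 → 02 36.
Outer input = (K'⊕opad) ∥ inner = 37 3b 5c 5c 5c 5c 5c ∥ 02 36.
Outer hash (tag): sum = 55+59+92+92+92+92+92+2+54 = 630 → 02 76.

0276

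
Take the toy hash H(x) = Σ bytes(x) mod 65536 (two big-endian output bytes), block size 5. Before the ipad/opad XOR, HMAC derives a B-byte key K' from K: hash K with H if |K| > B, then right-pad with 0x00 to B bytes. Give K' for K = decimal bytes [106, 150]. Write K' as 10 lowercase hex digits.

Key decimal bytes [106, 150] = 6a 96 is 2 bytes ≤ B = 5; zero-pad to 5 bytes: K' = 6a 96 00 00 00.

6a96000000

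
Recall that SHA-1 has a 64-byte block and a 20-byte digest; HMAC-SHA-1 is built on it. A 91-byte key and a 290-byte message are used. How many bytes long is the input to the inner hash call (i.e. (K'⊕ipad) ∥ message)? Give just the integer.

Key is 91 > 64 bytes, so it is hashed to 20 bytes then zero-padded to 64: |K'| = 64.
Inner input = (K'⊕ipad) ∥ m → 64 + 290 = 354 bytes.

354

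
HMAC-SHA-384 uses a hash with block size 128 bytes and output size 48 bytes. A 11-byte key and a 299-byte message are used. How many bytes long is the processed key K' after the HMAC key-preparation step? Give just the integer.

Key is 11 ≤ 128 bytes, zero-padded: |K'| = 128.

128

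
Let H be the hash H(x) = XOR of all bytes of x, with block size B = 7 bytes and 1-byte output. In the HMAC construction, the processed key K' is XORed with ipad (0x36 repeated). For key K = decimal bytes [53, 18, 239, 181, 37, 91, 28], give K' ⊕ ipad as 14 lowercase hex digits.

Key decimal bytes [53, 18, 239, 181, 37, 91, 28] = 35 12 ef b5 25 5b 1c is exactly B = 7 bytes: K' = 35 12 ef b5 25 5b 1c.
XOR each byte with 0x36: 35⊕36=03, 12⊕36=24, ef⊕36=d9, b5⊕36=83, 25⊕36=13, 5b⊕36=6d, 1c⊕36=2a.

0324d983136d2a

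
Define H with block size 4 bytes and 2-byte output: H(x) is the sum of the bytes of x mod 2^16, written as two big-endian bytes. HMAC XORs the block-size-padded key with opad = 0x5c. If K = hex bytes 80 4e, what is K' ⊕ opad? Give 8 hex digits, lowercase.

dc125c5c

Key hex bytes 80 4e is 2 bytes ≤ B = 4; zero-pad to 4 bytes: K' = 80 4e 00 00.
XOR each byte with 0x5c: 80⊕5c=dc, 4e⊕5c=12, 00⊕5c=5c, 00⊕5c=5c.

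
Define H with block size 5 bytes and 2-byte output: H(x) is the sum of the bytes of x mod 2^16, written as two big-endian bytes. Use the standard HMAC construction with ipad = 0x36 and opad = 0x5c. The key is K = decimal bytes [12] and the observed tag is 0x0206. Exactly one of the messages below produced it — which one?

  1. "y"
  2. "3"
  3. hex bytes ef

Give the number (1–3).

2

Key decimal bytes [12] = 0c is 1 byte ≤ B = 5; zero-pad to 5 bytes: K' = 0c 00 00 00 00.
K' ⊕ ipad = 3a 36 36 36 36; K' ⊕ opad = 50 5c 5c 5c 5c.
m1: inner = H(3a 36 36 36 36 79) = 01 8b; tag = H(50 5c 5c 5c 5c 01 8b) = 024c
m2: inner = H(3a 36 36 36 36 33) = 01 45; tag = H(50 5c 5c 5c 5c 01 45) = 0206 ← matches
m3: inner = H(3a 36 36 36 36 ef) = 02 01; tag = H(50 5c 5c 5c 5c 02 01) = 01c3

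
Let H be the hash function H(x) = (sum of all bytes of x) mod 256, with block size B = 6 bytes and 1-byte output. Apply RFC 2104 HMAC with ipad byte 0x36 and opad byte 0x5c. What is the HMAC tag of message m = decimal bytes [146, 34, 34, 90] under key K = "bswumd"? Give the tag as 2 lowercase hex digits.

Key "bswumd" = 62 73 77 75 6d 64 is exactly B = 6 bytes: K' = 62 73 77 75 6d 64.
K' ⊕ ipad = 54 45 41 43 5b 52.  K' ⊕ opad = 3e 2f 2b 29 31 38.
Inner input = (K'⊕ipad) ∥ m = 54 45 41 43 5b 52 ∥ 92 22 22 5a.
Inner hash: sum = 84+69+65+67+91+82+146+34+34+90 = 762; mod 256 = 250 → fa.
Outer input = (K'⊕opad) ∥ inner = 3e 2f 2b 29 31 38 ∥ fa.
Outer hash (tag): sum = 62+47+43+41+49+56+250 = 548; mod 256 = 36 → 24.

24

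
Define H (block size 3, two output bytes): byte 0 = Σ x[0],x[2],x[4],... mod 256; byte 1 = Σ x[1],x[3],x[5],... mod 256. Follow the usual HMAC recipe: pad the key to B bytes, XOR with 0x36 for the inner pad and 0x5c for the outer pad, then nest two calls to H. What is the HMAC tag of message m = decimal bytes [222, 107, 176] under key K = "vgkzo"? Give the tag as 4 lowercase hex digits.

Key "vgkzo" = 76 67 6b 7a 6f is 5 bytes > B = 3, so hash it first: H(key) = 50 e1, then zero-pad to 3 bytes: K' = 50 e1 00.
K' ⊕ ipad = 66 d7 36.  K' ⊕ opad = 0c bd 5c.
Inner input = (K'⊕ipad) ∥ m = 66 d7 36 ∥ de 6b b0.
Inner hash: even-index sum = 263 mod 256 = 7; odd-index sum = 613 mod 256 = 101 → 07 65.
Outer input = (K'⊕opad) ∥ inner = 0c bd 5c ∥ 07 65.
Outer hash (tag): even-index sum = 205 mod 256 = 205; odd-index sum = 196 mod 256 = 196 → cd c4.

cdc4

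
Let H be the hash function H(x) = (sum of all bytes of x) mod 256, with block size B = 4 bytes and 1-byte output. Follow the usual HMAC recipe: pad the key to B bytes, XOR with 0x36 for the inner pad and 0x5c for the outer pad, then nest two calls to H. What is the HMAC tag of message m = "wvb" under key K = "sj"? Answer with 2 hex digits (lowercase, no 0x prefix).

Key "sj" = 73 6a is 2 bytes ≤ B = 4; zero-pad to 4 bytes: K' = 73 6a 00 00.
K' ⊕ ipad = 45 5c 36 36.  K' ⊕ opad = 2f 36 5c 5c.
Inner input = (K'⊕ipad) ∥ m = 45 5c 36 36 ∥ 77 76 62.
Inner hash: sum = 69+92+54+54+119+118+98 = 604; mod 256 = 92 → 5c.
Outer input = (K'⊕opad) ∥ inner = 2f 36 5c 5c ∥ 5c.
Outer hash (tag): sum = 47+54+92+92+92 = 377; mod 256 = 121 → 79.

79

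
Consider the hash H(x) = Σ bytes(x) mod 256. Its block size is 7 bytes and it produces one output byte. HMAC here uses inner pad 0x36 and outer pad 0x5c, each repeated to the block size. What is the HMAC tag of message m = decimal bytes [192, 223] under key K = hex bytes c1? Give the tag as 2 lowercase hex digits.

9f

Key hex bytes c1 is 1 byte ≤ B = 7; zero-pad to 7 bytes: K' = c1 00 00 00 00 00 00.
K' ⊕ ipad = f7 36 36 36 36 36 36.  K' ⊕ opad = 9d 5c 5c 5c 5c 5c 5c.
Inner input = (K'⊕ipad) ∥ m = f7 36 36 36 36 36 36 ∥ c0 df.
Inner hash: sum = 247+54+54+54+54+54+54+192+223 = 986; mod 256 = 218 → da.
Outer input = (K'⊕opad) ∥ inner = 9d 5c 5c 5c 5c 5c 5c ∥ da.
Outer hash (tag): sum = 157+92+92+92+92+92+92+218 = 927; mod 256 = 159 → 9f.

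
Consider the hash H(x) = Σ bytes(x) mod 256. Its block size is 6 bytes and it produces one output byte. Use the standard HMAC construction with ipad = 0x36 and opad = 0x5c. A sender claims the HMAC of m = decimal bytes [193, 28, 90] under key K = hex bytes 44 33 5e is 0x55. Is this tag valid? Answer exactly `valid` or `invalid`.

Key hex bytes 44 33 5e is 3 bytes ≤ B = 6; zero-pad to 6 bytes: K' = 44 33 5e 00 00 00.
K' ⊕ ipad = 72 05 68 36 36 36; K' ⊕ opad = 18 6f 02 5c 5c 5c.
Inner hash: sum = 114+5+104+54+54+54+193+28+90 = 696; mod 256 = 184 → b8.
Outer hash (recomputed tag): sum = 24+111+2+92+92+92+184 = 597; mod 256 = 85 → 55.
Recomputed tag = 55; claimed = 55 → match.

valid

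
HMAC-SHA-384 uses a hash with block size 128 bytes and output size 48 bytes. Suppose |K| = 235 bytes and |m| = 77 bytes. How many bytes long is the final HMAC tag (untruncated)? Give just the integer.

48

The tag is one SHA-384 digest: 48 bytes.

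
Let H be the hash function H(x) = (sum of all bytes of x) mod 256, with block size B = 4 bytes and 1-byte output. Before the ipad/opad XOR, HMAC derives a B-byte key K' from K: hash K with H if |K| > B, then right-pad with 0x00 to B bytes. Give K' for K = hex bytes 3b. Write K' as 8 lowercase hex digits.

3b000000

Key hex bytes 3b is 1 byte ≤ B = 4; zero-pad to 4 bytes: K' = 3b 00 00 00.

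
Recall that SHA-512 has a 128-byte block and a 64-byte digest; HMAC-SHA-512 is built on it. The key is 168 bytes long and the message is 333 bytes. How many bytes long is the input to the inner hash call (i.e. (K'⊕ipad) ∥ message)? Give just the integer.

Key is 168 > 128 bytes, so it is hashed to 64 bytes then zero-padded to 128: |K'| = 128.
Inner input = (K'⊕ipad) ∥ m → 128 + 333 = 461 bytes.

461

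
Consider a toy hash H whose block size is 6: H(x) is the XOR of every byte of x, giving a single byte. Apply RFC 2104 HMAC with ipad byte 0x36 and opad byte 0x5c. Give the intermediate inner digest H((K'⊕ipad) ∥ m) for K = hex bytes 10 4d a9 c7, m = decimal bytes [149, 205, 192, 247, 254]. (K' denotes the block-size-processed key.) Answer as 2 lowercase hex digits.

Key hex bytes 10 4d a9 c7 is 4 bytes ≤ B = 6; zero-pad to 6 bytes: K' = 10 4d a9 c7 00 00.
K' ⊕ ipad = 26 7b 9f f1 36 36.
Inner input = 26 7b 9f f1 36 36 ∥ 95 cd c0 f7 fe.
Inner hash: XOR 26⊕7b⊕9f⊕f1⊕36⊕36⊕95⊕cd⊕c0⊕f7⊕fe = a2.

a2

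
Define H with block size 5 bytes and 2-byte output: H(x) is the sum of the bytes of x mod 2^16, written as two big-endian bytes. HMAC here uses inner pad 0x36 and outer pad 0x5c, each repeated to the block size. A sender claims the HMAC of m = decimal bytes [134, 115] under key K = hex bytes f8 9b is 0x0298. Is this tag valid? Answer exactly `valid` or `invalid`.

Key hex bytes f8 9b is 2 bytes ≤ B = 5; zero-pad to 5 bytes: K' = f8 9b 00 00 00.
K' ⊕ ipad = ce ad 36 36 36; K' ⊕ opad = a4 c7 5c 5c 5c.
Inner hash: sum = 206+173+54+54+54+134+115 = 790 → 03 16.
Outer hash (recomputed tag): sum = 164+199+92+92+92+3+22 = 664 → 02 98.
Recomputed tag = 0298; claimed = 0298 → match.

valid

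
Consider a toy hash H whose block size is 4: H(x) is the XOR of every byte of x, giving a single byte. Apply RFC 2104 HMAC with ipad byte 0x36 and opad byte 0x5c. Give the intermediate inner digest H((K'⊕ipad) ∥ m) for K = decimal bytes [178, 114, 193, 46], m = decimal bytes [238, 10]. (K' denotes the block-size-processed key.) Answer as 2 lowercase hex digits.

cb

Key decimal bytes [178, 114, 193, 46] = b2 72 c1 2e is exactly B = 4 bytes: K' = b2 72 c1 2e.
K' ⊕ ipad = 84 44 f7 18.
Inner input = 84 44 f7 18 ∥ ee 0a.
Inner hash: XOR 84⊕44⊕f7⊕18⊕ee⊕0a = cb.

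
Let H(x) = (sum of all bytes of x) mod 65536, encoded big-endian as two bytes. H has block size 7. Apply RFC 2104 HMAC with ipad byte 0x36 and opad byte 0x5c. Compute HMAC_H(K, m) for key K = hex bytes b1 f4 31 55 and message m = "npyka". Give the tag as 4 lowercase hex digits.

039b

Key hex bytes b1 f4 31 55 is 4 bytes ≤ B = 7; zero-pad to 7 bytes: K' = b1 f4 31 55 00 00 00.
K' ⊕ ipad = 87 c2 07 63 36 36 36.  K' ⊕ opad = ed a8 6d 09 5c 5c 5c.
Inner input = (K'⊕ipad) ∥ m = 87 c2 07 63 36 36 36 ∥ 6e 70 79 6b 61.
Inner hash: sum = 135+194+7+99+54+54+54+110+112+121+107+97 = 1144 → 04 78.
Outer input = (K'⊕opad) ∥ inner = ed a8 6d 09 5c 5c 5c ∥ 04 78.
Outer hash (tag): sum = 237+168+109+9+92+92+92+4+120 = 923 → 03 9b.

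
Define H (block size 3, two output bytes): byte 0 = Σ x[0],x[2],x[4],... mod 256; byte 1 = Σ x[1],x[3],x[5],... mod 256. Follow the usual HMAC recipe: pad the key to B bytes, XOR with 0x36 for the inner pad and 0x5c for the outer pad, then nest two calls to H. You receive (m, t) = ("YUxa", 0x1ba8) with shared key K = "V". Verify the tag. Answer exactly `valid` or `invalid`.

Key "V" = 56 is 1 byte ≤ B = 3; zero-pad to 3 bytes: K' = 56 00 00.
K' ⊕ ipad = 60 36 36; K' ⊕ opad = 0a 5c 5c.
Inner hash: even-index sum = 332 mod 256 = 76; odd-index sum = 263 mod 256 = 7 → 4c 07.
Outer hash (recomputed tag): even-index sum = 109 mod 256 = 109; odd-index sum = 168 mod 256 = 168 → 6d a8.
Recomputed tag = 6da8; claimed = 1ba8 → mismatch.

invalid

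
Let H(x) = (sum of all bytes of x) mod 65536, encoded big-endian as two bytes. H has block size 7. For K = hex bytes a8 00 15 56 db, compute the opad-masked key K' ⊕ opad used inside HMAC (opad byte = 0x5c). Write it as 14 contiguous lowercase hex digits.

Key hex bytes a8 00 15 56 db is 5 bytes ≤ B = 7; zero-pad to 7 bytes: K' = a8 00 15 56 db 00 00.
XOR each byte with 0x5c: a8⊕5c=f4, 00⊕5c=5c, 15⊕5c=49, 56⊕5c=0a, db⊕5c=87, 00⊕5c=5c, 00⊕5c=5c.

f45c490a875c5c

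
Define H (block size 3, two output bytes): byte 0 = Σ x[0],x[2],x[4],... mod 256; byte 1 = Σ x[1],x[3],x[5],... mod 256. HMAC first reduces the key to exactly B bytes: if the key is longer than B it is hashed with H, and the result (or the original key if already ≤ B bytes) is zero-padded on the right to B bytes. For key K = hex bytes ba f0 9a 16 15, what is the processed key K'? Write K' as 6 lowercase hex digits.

690600

|K| = 5 > B = 3, so first hash the key.
H(K): even-index sum = 361 mod 256 = 105; odd-index sum = 262 mod 256 = 6 → 69 06.
Zero-pad H(K) = 69 06 to 3 bytes: K' = 69 06 00.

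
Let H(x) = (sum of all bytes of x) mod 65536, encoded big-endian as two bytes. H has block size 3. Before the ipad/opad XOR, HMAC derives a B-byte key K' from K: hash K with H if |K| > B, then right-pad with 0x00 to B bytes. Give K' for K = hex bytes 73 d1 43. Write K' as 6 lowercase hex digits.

73d143

Key hex bytes 73 d1 43 is exactly B = 3 bytes: K' = 73 d1 43.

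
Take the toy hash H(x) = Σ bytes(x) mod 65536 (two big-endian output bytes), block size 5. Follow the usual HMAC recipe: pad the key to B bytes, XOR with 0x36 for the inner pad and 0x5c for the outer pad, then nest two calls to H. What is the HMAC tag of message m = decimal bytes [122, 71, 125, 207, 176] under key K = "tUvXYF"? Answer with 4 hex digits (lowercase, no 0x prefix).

0272

Key "tUvXYF" = 74 55 76 58 59 46 is 6 bytes > B = 5, so hash it first: H(key) = 02 36, then zero-pad to 5 bytes: K' = 02 36 00 00 00.
K' ⊕ ipad = 34 00 36 36 36.  K' ⊕ opad = 5e 6a 5c 5c 5c.
Inner input = (K'⊕ipad) ∥ m = 34 00 36 36 36 ∥ 7a 47 7d cf b0.
Inner hash: sum = 52+0+54+54+54+122+71+125+207+176 = 915 → 03 93.
Outer input = (K'⊕opad) ∥ inner = 5e 6a 5c 5c 5c ∥ 03 93.
Outer hash (tag): sum = 94+106+92+92+92+3+147 = 626 → 02 72.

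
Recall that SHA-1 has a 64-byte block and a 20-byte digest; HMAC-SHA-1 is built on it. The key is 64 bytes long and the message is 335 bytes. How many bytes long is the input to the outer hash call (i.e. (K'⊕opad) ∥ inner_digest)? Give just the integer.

84

Key is 64 ≤ 64 bytes, zero-padded: |K'| = 64.
Outer input = (K'⊕opad) ∥ H(inner) → 64 + 20 = 84 bytes.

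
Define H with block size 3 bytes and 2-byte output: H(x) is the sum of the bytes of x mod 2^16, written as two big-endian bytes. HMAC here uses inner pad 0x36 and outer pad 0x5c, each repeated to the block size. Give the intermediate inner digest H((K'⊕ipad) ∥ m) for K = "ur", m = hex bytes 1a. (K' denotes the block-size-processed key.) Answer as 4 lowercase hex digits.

00d7

Key "ur" = 75 72 is 2 bytes ≤ B = 3; zero-pad to 3 bytes: K' = 75 72 00.
K' ⊕ ipad = 43 44 36.
Inner input = 43 44 36 ∥ 1a.
Inner hash: sum = 67+68+54+26 = 215 → 00 d7.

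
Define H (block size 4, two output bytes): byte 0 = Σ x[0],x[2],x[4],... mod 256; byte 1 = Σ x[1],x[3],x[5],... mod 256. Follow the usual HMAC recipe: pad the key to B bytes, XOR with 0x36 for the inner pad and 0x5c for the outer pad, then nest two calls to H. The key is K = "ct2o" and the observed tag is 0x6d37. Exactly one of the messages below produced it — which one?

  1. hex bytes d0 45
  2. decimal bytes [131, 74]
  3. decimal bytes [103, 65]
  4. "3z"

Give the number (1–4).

3

Key "ct2o" = 63 74 32 6f is exactly B = 4 bytes: K' = 63 74 32 6f.
K' ⊕ ipad = 55 42 04 59; K' ⊕ opad = 3f 28 6e 33.
m1: inner = H(55 42 04 59 d0 45) = 29 e0; tag = H(3f 28 6e 33 29 e0) = d63b
m2: inner = H(55 42 04 59 83 4a) = dc e5; tag = H(3f 28 6e 33 dc e5) = 8940
m3: inner = H(55 42 04 59 67 41) = c0 dc; tag = H(3f 28 6e 33 c0 dc) = 6d37 ← matches
m4: inner = H(55 42 04 59 33 7a) = 8c 15; tag = H(3f 28 6e 33 8c 15) = 3970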